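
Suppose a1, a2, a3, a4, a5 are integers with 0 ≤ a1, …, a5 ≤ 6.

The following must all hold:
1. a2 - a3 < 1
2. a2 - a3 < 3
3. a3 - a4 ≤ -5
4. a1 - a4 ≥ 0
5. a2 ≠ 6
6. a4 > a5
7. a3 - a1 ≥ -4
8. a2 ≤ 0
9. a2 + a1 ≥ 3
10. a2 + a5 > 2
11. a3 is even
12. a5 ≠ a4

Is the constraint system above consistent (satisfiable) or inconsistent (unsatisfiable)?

Constraints 3, 4, and 7 give a1 − a4 ≥ 0, a4 − a3 ≥ 5, a3 − a1 ≥ -4.
Adding all 3 inequalities: the left sides telescope to 0, and the right sides sum to 0 + 5 + (-4) = 1. So 0 ≥ 1, which is false.

Unsatisfiable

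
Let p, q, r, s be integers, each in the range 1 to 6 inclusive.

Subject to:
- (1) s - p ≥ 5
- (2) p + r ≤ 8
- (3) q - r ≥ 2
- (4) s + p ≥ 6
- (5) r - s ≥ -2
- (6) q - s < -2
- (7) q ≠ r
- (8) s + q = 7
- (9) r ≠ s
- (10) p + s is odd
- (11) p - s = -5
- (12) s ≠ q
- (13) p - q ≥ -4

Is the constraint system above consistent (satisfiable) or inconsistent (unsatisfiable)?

Unsatisfiable

Constraints 1, 3, 5, and 13 give p − q ≥ -4, q − r ≥ 2, r − s ≥ -2, s − p ≥ 5.
Adding all 4 inequalities: the left sides telescope to 0, and the right sides sum to (-4) + 2 + (-2) + 5 = 1. So 0 ≥ 1, which is false.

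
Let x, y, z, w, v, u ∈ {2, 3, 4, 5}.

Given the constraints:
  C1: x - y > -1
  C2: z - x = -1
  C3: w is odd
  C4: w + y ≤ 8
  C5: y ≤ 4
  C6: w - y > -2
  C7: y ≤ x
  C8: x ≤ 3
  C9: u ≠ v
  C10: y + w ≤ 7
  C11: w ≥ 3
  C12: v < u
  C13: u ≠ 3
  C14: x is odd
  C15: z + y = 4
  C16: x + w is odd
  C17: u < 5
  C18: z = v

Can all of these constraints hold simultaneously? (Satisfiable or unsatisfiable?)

Unsatisfiable

Constraint 14 makes x odd and constraint 3 makes w odd, so x + w must be even. Constraint 16 says x + w is odd — contradiction.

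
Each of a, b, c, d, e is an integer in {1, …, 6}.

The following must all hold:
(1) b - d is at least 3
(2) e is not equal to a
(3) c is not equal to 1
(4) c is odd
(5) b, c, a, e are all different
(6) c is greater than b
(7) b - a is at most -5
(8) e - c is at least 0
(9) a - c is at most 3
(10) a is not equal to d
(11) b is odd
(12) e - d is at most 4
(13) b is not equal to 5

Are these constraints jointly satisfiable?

Constraints 1, 7, 8, 9, and 12 give b − d ≥ 3, d − e ≥ -4, e − c ≥ 0, c − a ≥ -3, a − b ≥ 5.
Adding all 5 inequalities: the left sides telescope to 0, and the right sides sum to 3 + (-4) + 0 + (-3) + 5 = 1. So 0 ≥ 1, which is false.

Unsatisfiable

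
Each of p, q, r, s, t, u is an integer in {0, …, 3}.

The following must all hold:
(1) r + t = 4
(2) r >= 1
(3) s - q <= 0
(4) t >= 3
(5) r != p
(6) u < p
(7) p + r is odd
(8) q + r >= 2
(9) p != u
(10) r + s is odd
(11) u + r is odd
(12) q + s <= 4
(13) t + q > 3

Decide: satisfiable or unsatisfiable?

Take p = 2, q = 3, r = 1, s = 0, t = 3, u = 0. Then constraint 1: r + t = 4; constraint 3: s - q = -3; constraint 8: q + r = 4, and every other listed constraint is also met.

Satisfiable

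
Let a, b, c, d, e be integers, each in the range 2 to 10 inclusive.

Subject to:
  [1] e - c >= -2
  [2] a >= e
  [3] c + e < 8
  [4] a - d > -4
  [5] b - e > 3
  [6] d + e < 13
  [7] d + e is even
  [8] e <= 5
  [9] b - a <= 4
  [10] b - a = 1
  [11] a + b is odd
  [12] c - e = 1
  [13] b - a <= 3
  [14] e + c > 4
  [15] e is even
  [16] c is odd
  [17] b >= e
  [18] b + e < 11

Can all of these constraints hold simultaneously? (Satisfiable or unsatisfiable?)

The assignment a = 7, b = 8, c = 3, d = 8, e = 2 works:
  constraint 1 holds since e - c = -1.
  constraint 3 holds since c + e = 5.
The rest check out directly.

Satisfiable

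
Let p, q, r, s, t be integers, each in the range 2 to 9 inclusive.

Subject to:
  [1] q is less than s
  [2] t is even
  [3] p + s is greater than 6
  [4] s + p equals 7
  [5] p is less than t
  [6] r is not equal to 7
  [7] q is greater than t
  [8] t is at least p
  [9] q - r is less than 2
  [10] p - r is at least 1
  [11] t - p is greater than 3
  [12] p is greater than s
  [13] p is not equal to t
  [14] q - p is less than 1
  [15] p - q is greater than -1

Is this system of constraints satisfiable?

Constraints 1, 5, 7, and 12 give p < t, t < q, q < s, s < p. Chaining: p < t < q < s < p, which forces p < p — impossible.

Unsatisfiable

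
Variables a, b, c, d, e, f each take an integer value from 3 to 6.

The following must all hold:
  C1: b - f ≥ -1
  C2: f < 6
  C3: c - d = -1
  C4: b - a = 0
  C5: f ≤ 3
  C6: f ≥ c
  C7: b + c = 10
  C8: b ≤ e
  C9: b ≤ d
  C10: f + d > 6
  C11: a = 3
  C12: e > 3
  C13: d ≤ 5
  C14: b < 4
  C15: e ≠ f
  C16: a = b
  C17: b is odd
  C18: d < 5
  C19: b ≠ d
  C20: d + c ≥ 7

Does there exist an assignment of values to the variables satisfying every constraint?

Unsatisfiable

From constraints 9 and 13: b ≤ d ≤ 5. From constraints 5 and 6: c ≤ f ≤ 3. Hence b + c ≤ 8. But constraint 7 requires b + c = 10, and 10 > 8. Contradiction.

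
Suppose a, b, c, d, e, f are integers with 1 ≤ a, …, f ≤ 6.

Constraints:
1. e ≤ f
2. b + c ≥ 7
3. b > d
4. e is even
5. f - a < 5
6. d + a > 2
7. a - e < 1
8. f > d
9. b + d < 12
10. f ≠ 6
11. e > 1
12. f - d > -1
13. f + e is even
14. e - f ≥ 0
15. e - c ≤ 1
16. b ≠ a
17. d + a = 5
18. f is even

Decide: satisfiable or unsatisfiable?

One satisfying assignment is a = 2, b = 6, c = 4, d = 3, e = 4, f = 4.
For the less obvious constraints — constraint 2: b + c = 10; constraint 5: f - a = 2; constraint 6: d + a = 5 — and the others hold by inspection.

Satisfiable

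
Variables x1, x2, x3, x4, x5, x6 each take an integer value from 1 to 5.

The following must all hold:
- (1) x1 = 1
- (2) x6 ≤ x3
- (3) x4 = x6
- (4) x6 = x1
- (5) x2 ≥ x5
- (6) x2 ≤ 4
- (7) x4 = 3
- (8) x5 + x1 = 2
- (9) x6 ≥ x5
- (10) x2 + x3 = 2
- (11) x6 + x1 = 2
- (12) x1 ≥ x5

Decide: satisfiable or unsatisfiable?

Unsatisfiable

Constraint 7 fixes x4 = 3 and constraint 1 fixes x1 = 1. Constraints 3 and 4 give x4 = x6 = x1, so x4 = x1. But 3 ≠ 1 — contradiction.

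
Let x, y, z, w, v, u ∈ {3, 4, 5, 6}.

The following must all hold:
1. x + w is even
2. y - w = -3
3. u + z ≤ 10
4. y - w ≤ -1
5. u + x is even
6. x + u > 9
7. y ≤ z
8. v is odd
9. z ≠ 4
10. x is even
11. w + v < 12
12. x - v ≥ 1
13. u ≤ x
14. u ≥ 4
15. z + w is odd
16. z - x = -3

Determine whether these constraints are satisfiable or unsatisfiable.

Setting (x, y, z, w, v, u) = (6, 3, 3, 6, 5, 6) satisfies everything: constraint 2: y - w = -3; constraint 3: u + z = 9, and the others follow.

Satisfiable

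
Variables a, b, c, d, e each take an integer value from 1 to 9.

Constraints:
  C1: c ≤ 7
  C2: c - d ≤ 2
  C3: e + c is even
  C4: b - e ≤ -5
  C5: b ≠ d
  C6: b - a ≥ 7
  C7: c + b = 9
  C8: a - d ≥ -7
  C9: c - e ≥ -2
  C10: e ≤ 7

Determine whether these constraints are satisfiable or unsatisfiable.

Constraints 2, 4, 6, 8, and 9 give b − a ≥ 7, a − d ≥ -7, d − c ≥ -2, c − e ≥ -2, e − b ≥ 5.
Adding all 5 inequalities: the left sides telescope to 0, and the right sides sum to 7 + (-7) + (-2) + (-2) + 5 = 1. So 0 ≥ 1, which is false.

Unsatisfiable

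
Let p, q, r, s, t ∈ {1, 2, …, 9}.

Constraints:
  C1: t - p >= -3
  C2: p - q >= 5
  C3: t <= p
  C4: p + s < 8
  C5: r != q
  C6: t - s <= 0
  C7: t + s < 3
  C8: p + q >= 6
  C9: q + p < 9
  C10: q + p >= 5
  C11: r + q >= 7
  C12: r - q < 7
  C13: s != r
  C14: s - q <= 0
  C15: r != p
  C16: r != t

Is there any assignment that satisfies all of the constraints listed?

Constraints 1, 2, 6, and 14 give t − p ≥ -3, p − q ≥ 5, q − s ≥ 0, s − t ≥ 0.
Adding all 4 inequalities: the left sides telescope to 0, and the right sides sum to (-3) + 5 + 0 + 0 = 2. So 0 ≥ 2, which is false.

Unsatisfiable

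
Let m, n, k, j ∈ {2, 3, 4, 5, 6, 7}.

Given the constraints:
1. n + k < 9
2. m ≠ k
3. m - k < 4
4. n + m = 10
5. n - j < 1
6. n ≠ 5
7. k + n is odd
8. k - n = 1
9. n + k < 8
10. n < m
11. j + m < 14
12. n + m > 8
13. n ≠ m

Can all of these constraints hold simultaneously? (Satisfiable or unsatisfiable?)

Setting (m, n, k, j) = (7, 3, 4, 5) satisfies everything: constraint 1: n + k = 7; constraint 3: m - k = 3; constraint 4: n + m = 10, and the others follow.

Satisfiable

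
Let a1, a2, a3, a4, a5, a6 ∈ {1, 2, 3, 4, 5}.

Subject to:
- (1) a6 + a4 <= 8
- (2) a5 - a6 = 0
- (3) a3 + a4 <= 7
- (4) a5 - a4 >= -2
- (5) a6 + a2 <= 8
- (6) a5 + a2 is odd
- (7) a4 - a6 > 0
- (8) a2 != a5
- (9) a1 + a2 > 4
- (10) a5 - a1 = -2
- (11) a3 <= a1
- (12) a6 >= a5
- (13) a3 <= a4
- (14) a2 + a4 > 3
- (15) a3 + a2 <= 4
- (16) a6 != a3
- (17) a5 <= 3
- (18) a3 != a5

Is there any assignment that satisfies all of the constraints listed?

Satisfiable

Take a1 = 5, a2 = 2, a3 = 1, a4 = 4, a5 = 3, a6 = 3. Then constraint 1: a6 + a4 = 7; constraint 2: a5 - a6 = 0; constraint 3: a3 + a4 = 5, and every other listed constraint is also met.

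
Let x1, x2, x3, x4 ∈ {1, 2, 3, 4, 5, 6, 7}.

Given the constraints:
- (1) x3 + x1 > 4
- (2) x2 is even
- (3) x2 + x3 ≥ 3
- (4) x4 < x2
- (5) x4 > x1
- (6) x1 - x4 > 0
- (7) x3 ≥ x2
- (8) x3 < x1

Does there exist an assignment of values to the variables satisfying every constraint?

Unsatisfiable

Constraints 4, 5, 7, and 8 give x1 < x4, x4 < x2, x2 ≤ x3, x3 < x1. Chaining: x1 < x4 < x2 ≤ x3 < x1, which forces x1 < x1 — impossible.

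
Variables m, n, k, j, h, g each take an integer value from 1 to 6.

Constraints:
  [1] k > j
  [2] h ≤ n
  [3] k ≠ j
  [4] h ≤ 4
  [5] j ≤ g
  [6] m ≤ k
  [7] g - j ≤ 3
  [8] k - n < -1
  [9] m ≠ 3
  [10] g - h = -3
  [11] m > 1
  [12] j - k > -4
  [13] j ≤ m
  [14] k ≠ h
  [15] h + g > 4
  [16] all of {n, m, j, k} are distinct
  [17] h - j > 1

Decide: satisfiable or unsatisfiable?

Satisfiable

Setting (m, n, k, j, h, g) = (2, 6, 3, 1, 4, 1) satisfies everything: constraint 7: g - j = 0; constraint 8: k - n = -3; constraint 10: g - h = -3, and the others follow.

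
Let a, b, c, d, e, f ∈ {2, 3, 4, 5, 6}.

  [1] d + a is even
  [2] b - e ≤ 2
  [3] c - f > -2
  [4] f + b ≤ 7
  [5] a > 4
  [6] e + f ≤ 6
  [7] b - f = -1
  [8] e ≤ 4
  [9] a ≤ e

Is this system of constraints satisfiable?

From constraint 5: a ≥ 5. From constraints 8 and 9: a ≤ e and e ≤ 4, so a ≤ 4. But 4 < 5, so no value of a works.

Unsatisfiable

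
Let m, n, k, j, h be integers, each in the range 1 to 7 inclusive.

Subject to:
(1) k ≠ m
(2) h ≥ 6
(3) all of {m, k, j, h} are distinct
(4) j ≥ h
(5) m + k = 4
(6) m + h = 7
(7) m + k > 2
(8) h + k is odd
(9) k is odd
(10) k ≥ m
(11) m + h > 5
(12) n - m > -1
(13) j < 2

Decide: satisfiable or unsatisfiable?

From constraints 2 and 4: j ≥ h and h ≥ 6, so j ≥ 6. From constraint 13: j ≤ 1. But 1 < 6, so no value of j works.

Unsatisfiable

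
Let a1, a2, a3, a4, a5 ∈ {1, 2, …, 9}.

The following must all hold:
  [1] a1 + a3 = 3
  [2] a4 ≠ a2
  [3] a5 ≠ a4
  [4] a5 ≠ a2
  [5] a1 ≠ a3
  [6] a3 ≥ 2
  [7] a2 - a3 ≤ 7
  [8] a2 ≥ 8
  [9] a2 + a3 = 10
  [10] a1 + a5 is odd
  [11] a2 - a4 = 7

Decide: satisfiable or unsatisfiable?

Satisfiable

Take a1 = 1, a2 = 8, a3 = 2, a4 = 1, a5 = 2. Then constraint 1: a1 + a3 = 3; constraint 7: a2 - a3 = 6; constraint 9: a2 + a3 = 10, and every other listed constraint is also met.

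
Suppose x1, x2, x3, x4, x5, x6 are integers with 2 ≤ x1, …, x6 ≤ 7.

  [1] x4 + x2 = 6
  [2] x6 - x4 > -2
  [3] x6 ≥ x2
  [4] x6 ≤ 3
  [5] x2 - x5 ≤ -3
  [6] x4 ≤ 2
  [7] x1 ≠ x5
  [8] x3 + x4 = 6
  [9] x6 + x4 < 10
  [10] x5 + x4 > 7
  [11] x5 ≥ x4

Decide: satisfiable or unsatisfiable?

Unsatisfiable

From constraint 6: x4 ≤ 2. From constraints 3 and 4: x2 ≤ x6 ≤ 3. Hence x4 + x2 ≤ 5. But constraint 1 requires x4 + x2 = 6, and 6 > 5. Contradiction.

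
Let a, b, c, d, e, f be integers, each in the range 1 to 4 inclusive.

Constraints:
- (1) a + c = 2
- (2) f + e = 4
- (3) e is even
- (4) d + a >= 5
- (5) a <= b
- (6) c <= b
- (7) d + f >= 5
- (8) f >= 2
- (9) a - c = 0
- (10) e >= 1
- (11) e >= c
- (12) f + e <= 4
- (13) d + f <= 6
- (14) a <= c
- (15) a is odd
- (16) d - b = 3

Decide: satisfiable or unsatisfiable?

Satisfiable

Setting (a, b, c, d, e, f) = (1, 1, 1, 4, 2, 2) satisfies everything: constraint 1: a + c = 2; constraint 2: f + e = 4, and the others follow.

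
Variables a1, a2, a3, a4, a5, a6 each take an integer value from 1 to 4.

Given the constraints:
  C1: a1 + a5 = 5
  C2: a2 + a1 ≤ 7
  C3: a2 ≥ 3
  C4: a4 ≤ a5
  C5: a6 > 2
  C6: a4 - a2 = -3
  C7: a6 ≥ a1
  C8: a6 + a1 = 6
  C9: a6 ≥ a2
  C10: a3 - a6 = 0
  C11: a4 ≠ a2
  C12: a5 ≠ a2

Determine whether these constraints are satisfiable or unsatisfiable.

Take a1 = 2, a2 = 4, a3 = 4, a4 = 1, a5 = 3, a6 = 4. Then constraint 1: a1 + a5 = 5; constraint 2: a2 + a1 = 6; constraint 6: a4 - a2 = -3, and every other listed constraint is also met.

Satisfiable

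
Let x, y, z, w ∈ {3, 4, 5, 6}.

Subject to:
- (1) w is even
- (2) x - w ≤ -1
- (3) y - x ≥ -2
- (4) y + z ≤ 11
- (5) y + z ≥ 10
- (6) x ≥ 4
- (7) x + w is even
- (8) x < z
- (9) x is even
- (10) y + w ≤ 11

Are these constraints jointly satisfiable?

Setting (x, y, z, w) = (4, 5, 6, 6) satisfies everything: constraint 2: x - w = -2; constraint 3: y - x = 1, and the others follow.

Satisfiable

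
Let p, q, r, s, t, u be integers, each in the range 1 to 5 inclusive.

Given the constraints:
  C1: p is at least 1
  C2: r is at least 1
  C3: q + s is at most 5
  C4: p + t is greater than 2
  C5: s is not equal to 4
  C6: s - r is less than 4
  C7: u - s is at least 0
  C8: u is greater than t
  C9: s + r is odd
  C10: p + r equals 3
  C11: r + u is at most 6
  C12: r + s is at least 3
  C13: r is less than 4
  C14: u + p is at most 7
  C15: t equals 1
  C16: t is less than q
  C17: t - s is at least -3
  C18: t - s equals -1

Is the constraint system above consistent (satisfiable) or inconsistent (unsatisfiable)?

Take p = 2, q = 2, r = 1, s = 2, t = 1, u = 5. Then constraint 3: q + s = 4; constraint 4: p + t = 3; constraint 6: s - r = 1, and every other listed constraint is also met.

Satisfiable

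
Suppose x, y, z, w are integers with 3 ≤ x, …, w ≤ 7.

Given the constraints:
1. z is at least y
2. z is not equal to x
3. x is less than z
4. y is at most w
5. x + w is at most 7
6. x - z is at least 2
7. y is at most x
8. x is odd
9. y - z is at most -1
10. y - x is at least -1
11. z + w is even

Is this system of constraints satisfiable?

Constraints 6, 9, and 10 give z − y ≥ 1, y − x ≥ -1, x − z ≥ 2.
Adding all 3 inequalities: the left sides telescope to 0, and the right sides sum to 1 + (-1) + 2 = 2. So 0 ≥ 2, which is false.

Unsatisfiable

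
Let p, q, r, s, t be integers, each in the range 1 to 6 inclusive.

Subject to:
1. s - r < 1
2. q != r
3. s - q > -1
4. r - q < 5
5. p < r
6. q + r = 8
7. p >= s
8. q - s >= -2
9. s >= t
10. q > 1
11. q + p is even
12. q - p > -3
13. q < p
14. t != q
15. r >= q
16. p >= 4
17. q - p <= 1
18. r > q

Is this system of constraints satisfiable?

Satisfiable

One satisfying assignment is p = 4, q = 2, r = 6, s = 4, t = 1.
For the less obvious constraints — constraint 1: s - r = -2; constraint 3: s - q = 2 — and the others hold by inspection.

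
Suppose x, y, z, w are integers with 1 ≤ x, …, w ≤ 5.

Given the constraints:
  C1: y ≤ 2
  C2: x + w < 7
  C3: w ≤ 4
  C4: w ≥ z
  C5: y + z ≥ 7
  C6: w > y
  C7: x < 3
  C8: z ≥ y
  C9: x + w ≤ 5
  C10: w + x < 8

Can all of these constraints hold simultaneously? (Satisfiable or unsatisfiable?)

Unsatisfiable

From constraint 1: y ≤ 2. From constraints 3 and 4: z ≤ w ≤ 4. Hence y + z ≤ 6. But constraint 5 requires y + z ≥ 7, and 7 > 6. Contradiction.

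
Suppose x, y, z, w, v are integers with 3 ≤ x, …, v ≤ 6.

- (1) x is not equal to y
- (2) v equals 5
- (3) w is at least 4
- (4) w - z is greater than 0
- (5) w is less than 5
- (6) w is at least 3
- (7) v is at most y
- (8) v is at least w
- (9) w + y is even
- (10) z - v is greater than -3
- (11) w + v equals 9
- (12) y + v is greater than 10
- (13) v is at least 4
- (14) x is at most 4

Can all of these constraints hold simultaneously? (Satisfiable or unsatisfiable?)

Satisfiable

Take x = 3, y = 6, z = 3, w = 4, v = 5. Then constraint 4: w - z = 1; constraint 10: z - v = -2; constraint 11: w + v = 9, and every other listed constraint is also met.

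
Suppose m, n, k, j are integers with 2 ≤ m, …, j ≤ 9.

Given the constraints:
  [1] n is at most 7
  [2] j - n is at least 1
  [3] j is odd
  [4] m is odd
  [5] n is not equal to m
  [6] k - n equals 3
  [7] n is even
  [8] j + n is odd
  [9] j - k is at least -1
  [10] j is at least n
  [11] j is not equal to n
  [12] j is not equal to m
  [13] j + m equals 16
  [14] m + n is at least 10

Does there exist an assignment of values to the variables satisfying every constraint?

Satisfiable

Setting (m, n, k, j) = (7, 6, 9, 9) satisfies everything: constraint 2: j - n = 3; constraint 6: k - n = 3; constraint 9: j - k = 0, and the others follow.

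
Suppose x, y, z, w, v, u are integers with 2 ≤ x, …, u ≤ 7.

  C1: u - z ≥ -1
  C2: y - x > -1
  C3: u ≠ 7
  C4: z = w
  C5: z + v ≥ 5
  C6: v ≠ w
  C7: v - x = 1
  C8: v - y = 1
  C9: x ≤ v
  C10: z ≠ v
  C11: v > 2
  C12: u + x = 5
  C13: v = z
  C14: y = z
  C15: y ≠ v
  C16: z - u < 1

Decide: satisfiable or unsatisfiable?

From constraints 4 and 13, v = z = w, so v = w. But constraint 6 says v ≠ w. Contradiction.

Unsatisfiable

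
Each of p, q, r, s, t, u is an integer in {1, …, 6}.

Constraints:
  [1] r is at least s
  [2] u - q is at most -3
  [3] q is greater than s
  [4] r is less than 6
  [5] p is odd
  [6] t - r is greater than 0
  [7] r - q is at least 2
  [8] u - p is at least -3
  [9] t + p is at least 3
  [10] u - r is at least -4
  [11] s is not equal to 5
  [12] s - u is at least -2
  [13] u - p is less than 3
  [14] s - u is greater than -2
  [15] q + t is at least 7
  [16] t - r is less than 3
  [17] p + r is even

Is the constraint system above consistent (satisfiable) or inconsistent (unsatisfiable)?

Constraints 2, 7, and 10 give q − u ≥ 3, u − r ≥ -4, r − q ≥ 2.
Adding all 3 inequalities: the left sides telescope to 0, and the right sides sum to 3 + (-4) + 2 = 1. So 0 ≥ 1, which is false.

Unsatisfiable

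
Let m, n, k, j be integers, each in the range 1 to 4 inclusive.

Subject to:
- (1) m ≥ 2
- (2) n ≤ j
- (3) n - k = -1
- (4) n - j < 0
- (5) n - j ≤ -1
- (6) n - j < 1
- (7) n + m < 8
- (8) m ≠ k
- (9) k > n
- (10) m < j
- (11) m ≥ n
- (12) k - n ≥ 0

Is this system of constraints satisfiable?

Satisfiable

One satisfying assignment is m = 3, n = 3, k = 4, j = 4.
For the less obvious constraints — constraint 3: n - k = -1; constraint 4: n - j = -1; constraint 5: n - j = -1 — and the others hold by inspection.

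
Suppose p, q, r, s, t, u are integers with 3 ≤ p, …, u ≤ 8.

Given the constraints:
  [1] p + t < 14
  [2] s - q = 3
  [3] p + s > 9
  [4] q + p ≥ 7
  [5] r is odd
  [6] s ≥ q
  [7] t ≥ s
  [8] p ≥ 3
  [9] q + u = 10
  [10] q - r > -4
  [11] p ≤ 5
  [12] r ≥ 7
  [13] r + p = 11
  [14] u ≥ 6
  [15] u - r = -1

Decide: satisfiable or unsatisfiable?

Satisfiable

Try p = 4, q = 4, r = 7, s = 7, t = 8, u = 6.
Check constraint 1: p + t = 12; constraint 2: s - q = 3. The remaining constraints are straightforward to verify.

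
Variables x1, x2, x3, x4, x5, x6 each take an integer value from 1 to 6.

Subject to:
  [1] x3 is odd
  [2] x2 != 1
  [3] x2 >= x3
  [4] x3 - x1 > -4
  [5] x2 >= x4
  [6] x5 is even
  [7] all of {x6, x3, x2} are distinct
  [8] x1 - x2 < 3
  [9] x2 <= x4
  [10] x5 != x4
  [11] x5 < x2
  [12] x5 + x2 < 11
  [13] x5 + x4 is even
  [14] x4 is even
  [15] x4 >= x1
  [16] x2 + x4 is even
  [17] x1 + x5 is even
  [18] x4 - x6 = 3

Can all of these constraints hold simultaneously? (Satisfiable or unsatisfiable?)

Satisfiable

One satisfying assignment is x1 = 6, x2 = 6, x3 = 5, x4 = 6, x5 = 2, x6 = 3.
For the less obvious constraints — constraint 4: x3 - x1 = -1; constraint 8: x1 - x2 = 0; constraint 12: x5 + x2 = 8 — and the others hold by inspection.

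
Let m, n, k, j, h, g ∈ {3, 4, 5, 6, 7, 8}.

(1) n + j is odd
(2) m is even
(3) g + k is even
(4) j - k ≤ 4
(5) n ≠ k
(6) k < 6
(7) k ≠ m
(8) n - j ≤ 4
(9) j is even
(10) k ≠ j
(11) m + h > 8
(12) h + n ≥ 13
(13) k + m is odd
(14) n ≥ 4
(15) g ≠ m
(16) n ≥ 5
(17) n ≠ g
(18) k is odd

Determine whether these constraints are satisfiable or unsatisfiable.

One satisfying assignment is m = 4, n = 7, k = 3, j = 4, h = 7, g = 3.
For the less obvious constraints — constraint 4: j - k = 1; constraint 8: n - j = 3; constraint 11: m + h = 11 — and the others hold by inspection.

Satisfiable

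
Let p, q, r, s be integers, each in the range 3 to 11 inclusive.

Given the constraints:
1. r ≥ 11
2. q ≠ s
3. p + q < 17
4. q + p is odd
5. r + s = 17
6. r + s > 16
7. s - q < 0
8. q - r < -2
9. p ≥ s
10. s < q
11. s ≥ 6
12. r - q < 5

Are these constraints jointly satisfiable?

Satisfiable

The assignment p = 8, q = 7, r = 11, s = 6 works:
  constraint 3 holds since p + q = 15.
  constraint 5 holds since r + s = 17.
The rest check out directly.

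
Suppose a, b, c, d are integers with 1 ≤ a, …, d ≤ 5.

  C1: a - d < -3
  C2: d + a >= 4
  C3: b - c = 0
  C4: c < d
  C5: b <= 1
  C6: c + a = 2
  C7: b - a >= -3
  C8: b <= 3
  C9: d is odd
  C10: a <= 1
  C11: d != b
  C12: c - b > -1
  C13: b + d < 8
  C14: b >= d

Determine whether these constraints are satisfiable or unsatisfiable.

Unsatisfiable

From constraints 5 and 14: d ≤ b ≤ 1. From constraint 10: a ≤ 1. Hence d + a ≤ 2. But constraint 2 requires d + a ≥ 4, and 4 > 2. Contradiction.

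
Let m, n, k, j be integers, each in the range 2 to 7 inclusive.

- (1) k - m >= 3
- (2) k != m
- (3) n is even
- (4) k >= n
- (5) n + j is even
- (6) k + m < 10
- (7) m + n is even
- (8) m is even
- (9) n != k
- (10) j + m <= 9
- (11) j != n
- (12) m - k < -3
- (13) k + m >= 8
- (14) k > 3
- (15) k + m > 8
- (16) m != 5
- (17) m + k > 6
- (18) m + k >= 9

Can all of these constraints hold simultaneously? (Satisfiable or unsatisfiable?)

Setting (m, n, k, j) = (2, 2, 7, 6) satisfies everything: constraint 1: k - m = 5; constraint 6: k + m = 9; constraint 10: j + m = 8, and the others follow.

Satisfiable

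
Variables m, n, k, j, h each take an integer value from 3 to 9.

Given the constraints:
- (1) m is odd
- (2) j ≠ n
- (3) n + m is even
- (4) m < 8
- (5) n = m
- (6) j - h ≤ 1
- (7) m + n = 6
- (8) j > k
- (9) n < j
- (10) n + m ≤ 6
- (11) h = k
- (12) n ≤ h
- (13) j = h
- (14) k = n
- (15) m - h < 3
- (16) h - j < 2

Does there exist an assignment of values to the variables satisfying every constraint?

From constraints 11, 13, and 14, j = h = k = n, so j = n. But constraint 2 says j ≠ n. Contradiction.

Unsatisfiable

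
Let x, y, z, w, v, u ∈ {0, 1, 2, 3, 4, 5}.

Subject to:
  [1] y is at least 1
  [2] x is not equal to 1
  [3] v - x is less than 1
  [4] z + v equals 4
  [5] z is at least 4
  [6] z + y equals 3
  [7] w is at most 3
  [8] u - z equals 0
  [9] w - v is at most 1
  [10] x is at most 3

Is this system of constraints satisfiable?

From constraint 5: z ≥ 4. From constraint 1: y ≥ 1. Hence z + y ≥ 5. But constraint 6 requires z + y = 3, and 3 < 5. Contradiction.

Unsatisfiable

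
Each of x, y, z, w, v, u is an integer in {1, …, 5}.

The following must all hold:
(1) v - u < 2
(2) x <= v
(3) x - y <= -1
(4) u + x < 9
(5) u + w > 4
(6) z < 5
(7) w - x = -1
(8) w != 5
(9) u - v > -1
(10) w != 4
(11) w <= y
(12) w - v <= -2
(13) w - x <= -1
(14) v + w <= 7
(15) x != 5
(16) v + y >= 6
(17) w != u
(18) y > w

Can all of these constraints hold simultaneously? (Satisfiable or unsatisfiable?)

Satisfiable

Setting (x, y, z, w, v, u) = (2, 5, 3, 1, 4, 5) satisfies everything: constraint 1: v - u = -1; constraint 3: x - y = -3, and the others follow.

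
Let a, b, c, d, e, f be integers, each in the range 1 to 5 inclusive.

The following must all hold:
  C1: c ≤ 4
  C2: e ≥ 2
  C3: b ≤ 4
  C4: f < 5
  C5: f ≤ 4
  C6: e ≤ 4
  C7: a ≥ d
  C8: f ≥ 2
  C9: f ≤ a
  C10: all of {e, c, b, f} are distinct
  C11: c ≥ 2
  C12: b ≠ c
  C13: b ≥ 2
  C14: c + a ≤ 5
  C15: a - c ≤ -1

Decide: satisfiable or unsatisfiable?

Unsatisfiable

Constraints 1, 2, 3, 5, 6, 8, 11, and 13 confine each of e, c, b, f to the 3 values {2, …, 4}.
Constraint 10 requires all 4 of them to be distinct, but only 3 values are available — impossible by the pigeonhole principle.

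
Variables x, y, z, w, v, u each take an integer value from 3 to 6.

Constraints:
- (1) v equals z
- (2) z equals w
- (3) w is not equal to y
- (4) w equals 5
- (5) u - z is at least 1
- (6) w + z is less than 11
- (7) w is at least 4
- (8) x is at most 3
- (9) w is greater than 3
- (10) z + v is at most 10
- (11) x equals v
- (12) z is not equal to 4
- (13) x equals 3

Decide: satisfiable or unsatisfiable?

Unsatisfiable

Constraint 13 fixes x = 3 and constraint 4 fixes w = 5. Constraints 1, 2, and 11 give x = v = z = w, so x = w. But 3 ≠ 5 — contradiction.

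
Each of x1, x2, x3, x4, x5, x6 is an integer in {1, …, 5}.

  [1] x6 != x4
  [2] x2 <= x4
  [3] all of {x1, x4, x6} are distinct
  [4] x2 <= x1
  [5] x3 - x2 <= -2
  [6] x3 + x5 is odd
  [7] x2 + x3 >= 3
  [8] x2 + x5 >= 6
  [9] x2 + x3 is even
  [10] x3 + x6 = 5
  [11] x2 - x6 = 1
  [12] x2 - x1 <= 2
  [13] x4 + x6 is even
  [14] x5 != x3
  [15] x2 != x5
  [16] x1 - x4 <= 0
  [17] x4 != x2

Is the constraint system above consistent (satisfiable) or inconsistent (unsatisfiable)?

Setting (x1, x2, x3, x4, x5, x6) = (4, 4, 2, 5, 3, 3) satisfies everything: constraint 5: x3 - x2 = -2; constraint 7: x2 + x3 = 6; constraint 8: x2 + x5 = 7, and the others follow.

Satisfiable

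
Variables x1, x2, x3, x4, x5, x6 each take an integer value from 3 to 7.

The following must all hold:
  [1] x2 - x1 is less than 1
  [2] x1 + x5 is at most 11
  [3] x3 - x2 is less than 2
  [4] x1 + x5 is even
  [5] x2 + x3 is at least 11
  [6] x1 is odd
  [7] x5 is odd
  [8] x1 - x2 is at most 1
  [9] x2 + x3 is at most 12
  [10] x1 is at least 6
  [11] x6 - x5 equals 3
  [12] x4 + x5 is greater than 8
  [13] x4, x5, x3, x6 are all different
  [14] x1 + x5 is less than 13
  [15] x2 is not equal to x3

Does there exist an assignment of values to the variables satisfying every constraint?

Satisfiable

Try x1 = 7, x2 = 6, x3 = 5, x4 = 7, x5 = 3, x6 = 6.
Check constraint 1: x2 - x1 = -1; constraint 2: x1 + x5 = 10; constraint 3: x3 - x2 = -1. The remaining constraints are straightforward to verify.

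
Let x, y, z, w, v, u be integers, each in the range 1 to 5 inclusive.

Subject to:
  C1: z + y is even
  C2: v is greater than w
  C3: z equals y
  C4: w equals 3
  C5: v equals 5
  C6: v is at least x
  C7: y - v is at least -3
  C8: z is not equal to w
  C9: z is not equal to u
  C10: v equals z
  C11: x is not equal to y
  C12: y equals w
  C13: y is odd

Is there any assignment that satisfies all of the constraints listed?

Unsatisfiable

Constraint 5 fixes v = 5 and constraint 4 fixes w = 3. Constraints 3, 10, and 12 give v = z = y = w, so v = w. But 5 ≠ 3 — contradiction.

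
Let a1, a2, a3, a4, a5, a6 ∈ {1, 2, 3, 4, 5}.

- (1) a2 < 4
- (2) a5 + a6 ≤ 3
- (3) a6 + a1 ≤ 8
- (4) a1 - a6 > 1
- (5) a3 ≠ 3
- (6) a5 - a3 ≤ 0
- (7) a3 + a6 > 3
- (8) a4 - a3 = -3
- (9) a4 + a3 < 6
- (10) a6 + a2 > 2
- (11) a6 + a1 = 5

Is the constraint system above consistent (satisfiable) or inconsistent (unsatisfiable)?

Take a1 = 4, a2 = 2, a3 = 4, a4 = 1, a5 = 2, a6 = 1. Then constraint 2: a5 + a6 = 3; constraint 3: a6 + a1 = 5, and every other listed constraint is also met.

Satisfiable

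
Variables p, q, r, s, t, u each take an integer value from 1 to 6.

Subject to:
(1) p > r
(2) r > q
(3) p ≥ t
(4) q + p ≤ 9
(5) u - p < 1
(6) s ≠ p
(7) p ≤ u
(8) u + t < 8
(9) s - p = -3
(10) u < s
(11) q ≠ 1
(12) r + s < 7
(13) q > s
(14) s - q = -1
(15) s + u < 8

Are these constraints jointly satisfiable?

Constraints 1, 2, 7, 10, and 13 give r < p, p ≤ u, u < s, s < q, q < r. Chaining: r < p ≤ u < s < q < r, which forces r < r — impossible.

Unsatisfiable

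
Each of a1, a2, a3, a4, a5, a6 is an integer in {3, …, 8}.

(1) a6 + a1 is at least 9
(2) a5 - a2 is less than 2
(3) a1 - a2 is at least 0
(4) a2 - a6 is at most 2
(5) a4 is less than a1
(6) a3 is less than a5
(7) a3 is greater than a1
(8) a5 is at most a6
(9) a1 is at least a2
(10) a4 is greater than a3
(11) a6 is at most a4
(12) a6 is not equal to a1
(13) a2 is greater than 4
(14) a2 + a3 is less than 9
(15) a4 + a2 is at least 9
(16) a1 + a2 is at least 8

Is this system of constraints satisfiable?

Constraints 5, 6, 7, 8, and 11 give a1 < a3, a3 < a5, a5 ≤ a6, a6 ≤ a4, a4 < a1. Chaining: a1 < a3 < a5 ≤ a6 ≤ a4 < a1, which forces a1 < a1 — impossible.

Unsatisfiable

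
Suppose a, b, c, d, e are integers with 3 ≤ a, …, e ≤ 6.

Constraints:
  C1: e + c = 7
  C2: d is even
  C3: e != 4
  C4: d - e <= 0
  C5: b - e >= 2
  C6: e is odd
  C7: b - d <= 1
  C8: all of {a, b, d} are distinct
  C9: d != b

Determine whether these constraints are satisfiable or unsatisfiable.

Unsatisfiable

Constraints 4, 5, and 7 give d − b ≥ -1, b − e ≥ 2, e − d ≥ 0.
Adding all 3 inequalities: the left sides telescope to 0, and the right sides sum to (-1) + 2 + 0 = 1. So 0 ≥ 1, which is false.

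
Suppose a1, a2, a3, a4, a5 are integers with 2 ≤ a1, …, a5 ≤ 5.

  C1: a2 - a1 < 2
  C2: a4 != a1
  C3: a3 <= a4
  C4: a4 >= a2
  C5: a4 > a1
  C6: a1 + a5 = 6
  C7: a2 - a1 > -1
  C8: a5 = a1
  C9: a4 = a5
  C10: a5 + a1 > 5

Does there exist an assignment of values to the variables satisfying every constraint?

From constraints 8 and 9, a4 = a5 = a1, so a4 = a1. But constraint 2 says a4 ≠ a1. Contradiction.

Unsatisfiable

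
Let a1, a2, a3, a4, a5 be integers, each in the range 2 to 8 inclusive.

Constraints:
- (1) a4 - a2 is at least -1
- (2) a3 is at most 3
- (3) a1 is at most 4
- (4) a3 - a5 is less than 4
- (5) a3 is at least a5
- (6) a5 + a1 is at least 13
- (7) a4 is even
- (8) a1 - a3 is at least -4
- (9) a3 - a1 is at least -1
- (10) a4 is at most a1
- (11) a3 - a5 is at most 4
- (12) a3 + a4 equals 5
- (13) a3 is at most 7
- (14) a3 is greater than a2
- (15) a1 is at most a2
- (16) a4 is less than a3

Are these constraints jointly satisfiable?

From constraints 5 and 13: a5 ≤ a3 ≤ 7. From constraint 3: a1 ≤ 4. Hence a5 + a1 ≤ 11. But constraint 6 requires a5 + a1 ≥ 13, and 13 > 11. Contradiction.

Unsatisfiable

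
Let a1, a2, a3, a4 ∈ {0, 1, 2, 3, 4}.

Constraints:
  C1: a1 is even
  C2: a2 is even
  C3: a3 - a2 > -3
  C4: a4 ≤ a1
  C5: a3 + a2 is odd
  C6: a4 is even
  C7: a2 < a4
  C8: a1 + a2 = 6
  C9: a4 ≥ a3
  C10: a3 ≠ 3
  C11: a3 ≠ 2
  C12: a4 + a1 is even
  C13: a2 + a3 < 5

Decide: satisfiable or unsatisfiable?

One satisfying assignment is a1 = 4, a2 = 2, a3 = 1, a4 = 4.
For the less obvious constraints — constraint 3: a3 - a2 = -1; constraint 8: a1 + a2 = 6; constraint 13: a2 + a3 = 3 — and the others hold by inspection.

Satisfiable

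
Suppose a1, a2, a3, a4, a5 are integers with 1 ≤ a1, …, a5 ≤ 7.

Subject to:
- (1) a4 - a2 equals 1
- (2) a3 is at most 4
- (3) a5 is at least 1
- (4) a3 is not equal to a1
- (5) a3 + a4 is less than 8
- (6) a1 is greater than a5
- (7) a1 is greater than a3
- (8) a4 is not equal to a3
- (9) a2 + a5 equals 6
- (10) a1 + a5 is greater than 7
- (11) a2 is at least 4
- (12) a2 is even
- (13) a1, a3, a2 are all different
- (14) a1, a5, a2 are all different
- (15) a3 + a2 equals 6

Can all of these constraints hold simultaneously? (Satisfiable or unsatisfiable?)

Try a1 = 7, a2 = 4, a3 = 2, a4 = 5, a5 = 2.
Check constraint 1: a4 - a2 = 1; constraint 5: a3 + a4 = 7. The remaining constraints are straightforward to verify.

Satisfiable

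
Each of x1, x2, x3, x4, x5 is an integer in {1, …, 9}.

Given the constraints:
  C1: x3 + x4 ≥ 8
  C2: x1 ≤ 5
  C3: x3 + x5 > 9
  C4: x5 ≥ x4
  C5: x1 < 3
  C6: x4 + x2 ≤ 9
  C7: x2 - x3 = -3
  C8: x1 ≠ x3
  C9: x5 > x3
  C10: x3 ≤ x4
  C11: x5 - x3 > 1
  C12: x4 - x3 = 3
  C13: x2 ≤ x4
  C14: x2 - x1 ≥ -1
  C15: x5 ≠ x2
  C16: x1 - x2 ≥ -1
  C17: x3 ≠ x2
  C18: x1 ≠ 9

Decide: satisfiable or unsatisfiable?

Satisfiable

Take x1 = 1, x2 = 1, x3 = 4, x4 = 7, x5 = 8. Then constraint 1: x3 + x4 = 11; constraint 3: x3 + x5 = 12, and every other listed constraint is also met.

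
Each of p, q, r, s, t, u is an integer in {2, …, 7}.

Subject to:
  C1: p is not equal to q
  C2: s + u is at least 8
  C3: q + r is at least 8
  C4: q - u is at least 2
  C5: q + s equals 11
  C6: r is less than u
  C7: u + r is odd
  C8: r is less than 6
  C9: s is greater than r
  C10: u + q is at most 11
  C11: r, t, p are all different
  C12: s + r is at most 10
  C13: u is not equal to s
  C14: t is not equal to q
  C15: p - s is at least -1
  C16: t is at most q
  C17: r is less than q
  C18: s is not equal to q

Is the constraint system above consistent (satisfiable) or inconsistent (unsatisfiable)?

Satisfiable

The assignment p = 7, q = 6, r = 2, s = 5, t = 3, u = 3 works:
  constraint 2 holds since s + u = 8.
  constraint 3 holds since q + r = 8.
  constraint 4 holds since q - u = 3.
The rest check out directly.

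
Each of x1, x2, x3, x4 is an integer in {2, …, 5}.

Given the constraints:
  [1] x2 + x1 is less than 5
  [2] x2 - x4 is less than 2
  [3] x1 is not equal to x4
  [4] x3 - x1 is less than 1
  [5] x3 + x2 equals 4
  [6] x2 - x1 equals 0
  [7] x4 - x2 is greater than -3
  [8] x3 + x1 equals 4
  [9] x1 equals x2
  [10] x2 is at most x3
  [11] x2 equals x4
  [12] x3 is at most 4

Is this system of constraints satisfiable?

From constraints 9 and 11, x1 = x2 = x4, so x1 = x4. But constraint 3 says x1 ≠ x4. Contradiction.

Unsatisfiable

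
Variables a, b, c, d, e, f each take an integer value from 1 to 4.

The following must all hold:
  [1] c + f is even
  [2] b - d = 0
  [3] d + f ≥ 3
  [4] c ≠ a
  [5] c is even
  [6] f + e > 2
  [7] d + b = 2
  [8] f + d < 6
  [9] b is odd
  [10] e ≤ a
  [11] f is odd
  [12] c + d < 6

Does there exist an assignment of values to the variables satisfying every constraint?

Constraint 5 makes c even and constraint 11 makes f odd, so c + f must be odd. Constraint 1 says c + f is even — contradiction.

Unsatisfiable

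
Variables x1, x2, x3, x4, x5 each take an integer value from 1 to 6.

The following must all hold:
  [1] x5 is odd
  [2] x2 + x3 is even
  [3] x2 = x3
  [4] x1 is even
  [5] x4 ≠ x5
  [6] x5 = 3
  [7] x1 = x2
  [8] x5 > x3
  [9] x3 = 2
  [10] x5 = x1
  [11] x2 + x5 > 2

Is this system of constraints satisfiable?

Unsatisfiable

Constraint 6 fixes x5 = 3 and constraint 9 fixes x3 = 2. Constraints 3, 7, and 10 give x5 = x1 = x2 = x3, so x5 = x3. But 3 ≠ 2 — contradiction.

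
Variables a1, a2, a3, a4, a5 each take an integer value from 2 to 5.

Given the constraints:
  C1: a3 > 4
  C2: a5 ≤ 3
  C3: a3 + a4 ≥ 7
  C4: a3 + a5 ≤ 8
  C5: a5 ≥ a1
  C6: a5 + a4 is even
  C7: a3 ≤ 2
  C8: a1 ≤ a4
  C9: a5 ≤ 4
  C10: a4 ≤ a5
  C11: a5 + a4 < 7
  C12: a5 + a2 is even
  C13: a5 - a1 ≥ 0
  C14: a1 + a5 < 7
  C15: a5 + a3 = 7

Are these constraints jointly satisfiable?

Unsatisfiable

From constraint 2: a5 ≤ 3. From constraint 7: a3 ≤ 2. Hence a5 + a3 ≤ 5. But constraint 15 requires a5 + a3 = 7, and 7 > 5. Contradiction.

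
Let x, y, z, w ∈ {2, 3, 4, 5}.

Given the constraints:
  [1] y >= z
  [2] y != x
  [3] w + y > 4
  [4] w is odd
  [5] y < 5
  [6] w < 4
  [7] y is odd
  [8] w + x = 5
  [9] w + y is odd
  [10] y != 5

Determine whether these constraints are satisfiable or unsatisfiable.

Unsatisfiable

Constraint 4 makes w odd and constraint 7 makes y odd, so w + y must be even. Constraint 9 says w + y is odd — contradiction.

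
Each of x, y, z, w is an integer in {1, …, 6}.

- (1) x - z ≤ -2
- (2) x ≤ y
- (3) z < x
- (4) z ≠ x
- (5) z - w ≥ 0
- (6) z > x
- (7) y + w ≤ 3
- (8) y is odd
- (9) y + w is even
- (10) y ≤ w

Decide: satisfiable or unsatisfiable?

Unsatisfiable

Constraints 2, 3, 5, and 10 give x ≤ y, y ≤ w, w ≤ z, z < x. Chaining: x ≤ y ≤ w ≤ z < x, which forces x < x — impossible.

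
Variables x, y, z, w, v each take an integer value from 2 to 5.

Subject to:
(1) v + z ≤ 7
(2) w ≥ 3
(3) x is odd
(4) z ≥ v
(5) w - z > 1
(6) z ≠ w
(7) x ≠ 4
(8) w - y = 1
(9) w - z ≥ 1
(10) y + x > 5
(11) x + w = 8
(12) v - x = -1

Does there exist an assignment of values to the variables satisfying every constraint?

Satisfiable

Setting (x, y, z, w, v) = (3, 4, 2, 5, 2) satisfies everything: constraint 1: v + z = 4; constraint 5: w - z = 3; constraint 8: w - y = 1, and the others follow.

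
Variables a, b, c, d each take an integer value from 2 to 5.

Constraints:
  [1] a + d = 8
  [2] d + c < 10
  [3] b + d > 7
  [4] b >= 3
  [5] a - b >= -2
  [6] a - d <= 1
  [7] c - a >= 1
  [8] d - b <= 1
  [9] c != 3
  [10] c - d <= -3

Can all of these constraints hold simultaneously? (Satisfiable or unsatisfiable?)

Constraints 5, 7, 8, and 10 give c − a ≥ 1, a − b ≥ -2, b − d ≥ -1, d − c ≥ 3.
Adding all 4 inequalities: the left sides telescope to 0, and the right sides sum to 1 + (-2) + (-1) + 3 = 1. So 0 ≥ 1, which is false.

Unsatisfiable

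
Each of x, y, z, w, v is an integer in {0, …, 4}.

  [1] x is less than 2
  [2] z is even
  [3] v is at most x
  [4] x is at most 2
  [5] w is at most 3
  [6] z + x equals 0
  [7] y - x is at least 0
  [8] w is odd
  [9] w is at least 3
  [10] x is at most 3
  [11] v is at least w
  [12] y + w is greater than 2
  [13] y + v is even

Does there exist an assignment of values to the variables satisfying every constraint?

Unsatisfiable

From constraints 9 and 11: v ≥ w and w ≥ 3, so v ≥ 3. From constraints 3 and 4: v ≤ x and x ≤ 2, so v ≤ 2. But 2 < 3, so no value of v works.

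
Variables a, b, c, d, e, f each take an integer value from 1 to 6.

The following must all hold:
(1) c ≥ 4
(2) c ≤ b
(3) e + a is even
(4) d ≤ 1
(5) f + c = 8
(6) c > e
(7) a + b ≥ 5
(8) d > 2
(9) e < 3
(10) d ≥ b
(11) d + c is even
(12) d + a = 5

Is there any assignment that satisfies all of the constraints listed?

From constraints 1 and 2: b ≥ c and c ≥ 4, so b ≥ 4. From constraints 4 and 10: b ≤ d and d ≤ 1, so b ≤ 1. But 1 < 4, so no value of b works.

Unsatisfiable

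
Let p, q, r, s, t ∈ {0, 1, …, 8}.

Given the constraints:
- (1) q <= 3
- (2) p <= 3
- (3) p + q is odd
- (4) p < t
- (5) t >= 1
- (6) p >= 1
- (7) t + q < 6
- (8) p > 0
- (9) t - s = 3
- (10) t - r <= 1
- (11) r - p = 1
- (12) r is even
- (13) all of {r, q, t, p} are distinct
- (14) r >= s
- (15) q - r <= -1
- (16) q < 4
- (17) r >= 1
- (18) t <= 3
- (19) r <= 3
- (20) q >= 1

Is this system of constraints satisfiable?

Constraints 1, 2, 5, 6, 17, 18, 19, and 20 confine each of r, q, t, p to the 3 values {1, …, 3}.
Constraint 13 requires all 4 of them to be distinct, but only 3 values are available — impossible by the pigeonhole principle.

Unsatisfiable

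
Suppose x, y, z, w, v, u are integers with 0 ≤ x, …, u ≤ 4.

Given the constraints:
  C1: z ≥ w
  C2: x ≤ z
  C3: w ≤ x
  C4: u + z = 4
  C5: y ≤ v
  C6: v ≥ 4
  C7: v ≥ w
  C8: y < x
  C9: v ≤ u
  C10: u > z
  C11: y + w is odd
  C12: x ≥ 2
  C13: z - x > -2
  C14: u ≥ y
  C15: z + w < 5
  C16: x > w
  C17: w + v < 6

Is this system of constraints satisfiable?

Unsatisfiable

From constraints 6 and 9: u ≥ v ≥ 4. From constraints 2 and 12: z ≥ x ≥ 2. Hence u + z ≥ 6. But constraint 4 requires u + z = 4, and 4 < 6. Contradiction.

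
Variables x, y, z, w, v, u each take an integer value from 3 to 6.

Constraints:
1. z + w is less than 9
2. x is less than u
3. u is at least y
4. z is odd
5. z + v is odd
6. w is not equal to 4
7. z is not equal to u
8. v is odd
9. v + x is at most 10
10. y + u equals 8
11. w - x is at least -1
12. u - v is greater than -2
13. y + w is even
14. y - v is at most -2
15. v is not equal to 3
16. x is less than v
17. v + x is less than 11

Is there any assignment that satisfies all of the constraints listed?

Unsatisfiable

Constraint 4 makes z odd and constraint 8 makes v odd, so z + v must be even. Constraint 5 says z + v is odd — contradiction.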